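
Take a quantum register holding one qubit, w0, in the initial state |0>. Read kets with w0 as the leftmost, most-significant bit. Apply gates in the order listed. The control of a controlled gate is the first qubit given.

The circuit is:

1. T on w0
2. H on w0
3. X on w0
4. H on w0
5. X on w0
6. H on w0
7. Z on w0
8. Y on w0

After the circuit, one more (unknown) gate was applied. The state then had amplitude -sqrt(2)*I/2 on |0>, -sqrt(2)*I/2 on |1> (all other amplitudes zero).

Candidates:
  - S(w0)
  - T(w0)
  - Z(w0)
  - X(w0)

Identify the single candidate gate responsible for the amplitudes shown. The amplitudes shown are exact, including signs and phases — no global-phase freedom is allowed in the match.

The unique candidate consistent with the amplitudes is Z(w0). Key observation: gates 4-7 undo each other exactly, leaving only the rest of the circuit to track.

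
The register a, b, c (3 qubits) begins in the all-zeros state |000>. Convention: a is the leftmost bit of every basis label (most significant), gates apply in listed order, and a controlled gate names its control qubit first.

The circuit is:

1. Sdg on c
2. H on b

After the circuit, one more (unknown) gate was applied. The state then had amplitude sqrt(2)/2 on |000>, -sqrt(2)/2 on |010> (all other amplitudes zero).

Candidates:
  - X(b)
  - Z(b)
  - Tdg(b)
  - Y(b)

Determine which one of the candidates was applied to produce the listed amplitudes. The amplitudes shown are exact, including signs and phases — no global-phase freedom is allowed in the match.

The unique candidate consistent with the amplitudes is Z(b).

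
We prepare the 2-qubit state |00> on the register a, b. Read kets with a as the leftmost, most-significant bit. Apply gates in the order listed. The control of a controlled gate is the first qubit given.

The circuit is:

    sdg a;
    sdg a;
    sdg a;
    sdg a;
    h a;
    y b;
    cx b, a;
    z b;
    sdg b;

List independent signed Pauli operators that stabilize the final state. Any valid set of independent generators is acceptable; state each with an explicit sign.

One valid set of independent stabilizer generators is +XI, -IZ (any independent generating set of the same group is equally correct).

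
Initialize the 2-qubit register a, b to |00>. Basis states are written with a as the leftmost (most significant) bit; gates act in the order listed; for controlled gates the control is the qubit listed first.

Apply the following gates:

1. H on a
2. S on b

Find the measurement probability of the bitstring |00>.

A full measurement returns |00> with probability 1/2.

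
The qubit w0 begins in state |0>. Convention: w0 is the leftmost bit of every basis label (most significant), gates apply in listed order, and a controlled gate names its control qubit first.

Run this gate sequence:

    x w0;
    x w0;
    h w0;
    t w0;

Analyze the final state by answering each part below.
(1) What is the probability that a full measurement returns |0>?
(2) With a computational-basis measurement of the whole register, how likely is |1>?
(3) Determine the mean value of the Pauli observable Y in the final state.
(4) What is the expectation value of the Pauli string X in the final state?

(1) Outcome |0> occurs with probability 1/2. Key observation: gates 1-2 undo each other exactly, leaving only the rest of the circuit to track.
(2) A full measurement returns |1> with probability 1/2.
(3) The observable Y averages to sqrt(2)/2.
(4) In the final state, X has expectation sqrt(2)/2.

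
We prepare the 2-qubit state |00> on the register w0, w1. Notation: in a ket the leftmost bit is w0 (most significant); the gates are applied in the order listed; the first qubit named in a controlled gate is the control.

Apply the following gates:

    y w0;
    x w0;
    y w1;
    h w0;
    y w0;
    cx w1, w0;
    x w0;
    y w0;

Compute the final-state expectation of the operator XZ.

The observable XZ averages to -1.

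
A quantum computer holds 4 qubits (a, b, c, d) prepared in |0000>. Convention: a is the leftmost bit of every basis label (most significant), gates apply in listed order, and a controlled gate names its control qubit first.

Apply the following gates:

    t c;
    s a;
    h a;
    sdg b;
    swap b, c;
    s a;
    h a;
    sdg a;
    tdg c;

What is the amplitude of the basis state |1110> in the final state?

The final state's coefficient on |1110> equals 0.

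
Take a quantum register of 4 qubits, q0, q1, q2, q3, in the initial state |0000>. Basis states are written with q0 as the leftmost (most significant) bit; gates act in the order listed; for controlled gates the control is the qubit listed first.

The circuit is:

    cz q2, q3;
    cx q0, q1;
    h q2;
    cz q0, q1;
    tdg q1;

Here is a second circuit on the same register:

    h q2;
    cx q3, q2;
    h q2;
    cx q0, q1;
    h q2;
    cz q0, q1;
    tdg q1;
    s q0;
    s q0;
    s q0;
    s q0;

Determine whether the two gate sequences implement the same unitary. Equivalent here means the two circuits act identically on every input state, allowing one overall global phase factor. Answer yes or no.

Yes — the two circuits implement the same unitary up to a global phase.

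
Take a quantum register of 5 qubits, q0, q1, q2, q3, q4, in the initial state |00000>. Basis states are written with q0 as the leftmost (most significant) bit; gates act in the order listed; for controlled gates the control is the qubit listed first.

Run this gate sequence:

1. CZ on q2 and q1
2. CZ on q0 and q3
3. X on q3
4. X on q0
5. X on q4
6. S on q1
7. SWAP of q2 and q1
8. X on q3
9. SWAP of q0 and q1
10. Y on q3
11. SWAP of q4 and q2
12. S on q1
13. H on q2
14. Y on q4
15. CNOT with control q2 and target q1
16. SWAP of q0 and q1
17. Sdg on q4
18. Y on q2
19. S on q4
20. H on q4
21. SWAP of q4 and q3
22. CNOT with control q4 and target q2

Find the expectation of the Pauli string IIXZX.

The expectation value of IIXZX is 0.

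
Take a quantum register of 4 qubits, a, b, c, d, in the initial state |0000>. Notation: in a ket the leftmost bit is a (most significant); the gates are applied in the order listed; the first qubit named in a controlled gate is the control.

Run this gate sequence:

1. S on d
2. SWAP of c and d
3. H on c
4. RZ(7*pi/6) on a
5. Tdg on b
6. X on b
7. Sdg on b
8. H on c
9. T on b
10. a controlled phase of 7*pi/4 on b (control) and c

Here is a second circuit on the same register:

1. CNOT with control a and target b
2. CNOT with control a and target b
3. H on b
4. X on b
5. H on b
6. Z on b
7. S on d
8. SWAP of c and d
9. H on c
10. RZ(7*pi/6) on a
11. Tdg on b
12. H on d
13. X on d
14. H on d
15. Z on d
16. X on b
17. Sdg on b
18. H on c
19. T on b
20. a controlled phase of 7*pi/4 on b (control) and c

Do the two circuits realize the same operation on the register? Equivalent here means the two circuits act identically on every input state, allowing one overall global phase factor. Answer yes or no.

Yes: on every input state the two circuits agree up to one overall phase factor.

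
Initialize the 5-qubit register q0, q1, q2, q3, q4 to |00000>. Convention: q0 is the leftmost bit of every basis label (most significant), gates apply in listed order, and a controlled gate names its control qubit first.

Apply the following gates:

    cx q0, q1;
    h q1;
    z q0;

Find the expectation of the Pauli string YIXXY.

The observable YIXXY averages to 0.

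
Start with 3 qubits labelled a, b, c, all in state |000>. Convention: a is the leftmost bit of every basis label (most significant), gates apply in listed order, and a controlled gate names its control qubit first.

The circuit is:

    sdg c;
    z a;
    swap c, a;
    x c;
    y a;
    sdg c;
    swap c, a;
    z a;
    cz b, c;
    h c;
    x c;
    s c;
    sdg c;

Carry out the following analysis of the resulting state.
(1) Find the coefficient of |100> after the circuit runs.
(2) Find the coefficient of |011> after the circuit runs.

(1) |100> carries amplitude sqrt(2)/2 in the final state.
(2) The final state's coefficient on |011> equals 0.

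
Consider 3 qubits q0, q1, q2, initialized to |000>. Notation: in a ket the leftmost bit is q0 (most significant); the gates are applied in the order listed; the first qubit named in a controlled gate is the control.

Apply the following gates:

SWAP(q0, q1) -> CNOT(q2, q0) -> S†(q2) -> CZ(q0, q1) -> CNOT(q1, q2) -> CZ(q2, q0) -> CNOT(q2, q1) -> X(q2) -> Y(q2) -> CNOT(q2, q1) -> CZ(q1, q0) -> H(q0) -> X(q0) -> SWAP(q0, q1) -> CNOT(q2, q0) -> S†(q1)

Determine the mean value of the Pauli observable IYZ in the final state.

In the final state, IYZ has expectation -1.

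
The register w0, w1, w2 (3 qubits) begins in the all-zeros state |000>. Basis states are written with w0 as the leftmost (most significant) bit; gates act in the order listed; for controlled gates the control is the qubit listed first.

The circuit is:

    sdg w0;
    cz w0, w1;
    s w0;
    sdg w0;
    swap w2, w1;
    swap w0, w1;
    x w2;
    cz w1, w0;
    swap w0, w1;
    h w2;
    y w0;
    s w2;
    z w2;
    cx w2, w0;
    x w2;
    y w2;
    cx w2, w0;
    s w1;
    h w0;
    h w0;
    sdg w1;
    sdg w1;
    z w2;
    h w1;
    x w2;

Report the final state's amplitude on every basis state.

After the circuit, the state carries amplitude 0 on |000>, 0 on |001>, 0 on |010>, 0 on |011>, I/2 on |100>, 1/2 on |101>, I/2 on |110>, 1/2 on |111>.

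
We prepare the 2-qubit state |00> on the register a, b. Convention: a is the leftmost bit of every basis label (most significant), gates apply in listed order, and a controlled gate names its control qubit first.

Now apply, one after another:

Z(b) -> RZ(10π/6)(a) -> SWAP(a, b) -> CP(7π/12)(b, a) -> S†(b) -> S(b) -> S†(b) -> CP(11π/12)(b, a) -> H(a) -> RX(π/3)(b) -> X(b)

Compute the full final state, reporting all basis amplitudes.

The final amplitudes are sqrt(2)*exp(2*I*pi/3)/4 on |00>, -sqrt(6)*exp(I*pi/6)/4 on |01>, sqrt(2)*exp(2*I*pi/3)/4 on |10>, -sqrt(6)*exp(I*pi/6)/4 on |11>.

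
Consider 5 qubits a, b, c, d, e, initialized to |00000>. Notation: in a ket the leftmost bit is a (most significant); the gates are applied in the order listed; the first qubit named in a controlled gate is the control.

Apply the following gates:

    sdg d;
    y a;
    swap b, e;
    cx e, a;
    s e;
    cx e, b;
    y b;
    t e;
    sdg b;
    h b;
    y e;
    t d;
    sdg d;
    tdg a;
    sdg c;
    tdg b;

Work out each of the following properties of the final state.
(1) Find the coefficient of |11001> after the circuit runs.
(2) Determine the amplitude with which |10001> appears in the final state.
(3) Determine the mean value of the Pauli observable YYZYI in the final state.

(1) The final state's coefficient on |11001> equals -sqrt(2)*I/2.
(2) The final state's coefficient on |10001> equals sqrt(2)*exp(3*I*pi/4)/2.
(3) In the final state, YYZYI has expectation 0.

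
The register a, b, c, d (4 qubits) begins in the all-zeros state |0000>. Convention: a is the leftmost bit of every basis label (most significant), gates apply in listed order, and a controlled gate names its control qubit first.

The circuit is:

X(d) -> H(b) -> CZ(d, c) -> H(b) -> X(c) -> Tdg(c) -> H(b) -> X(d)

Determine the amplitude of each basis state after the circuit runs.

After the circuit, the state carries amplitude -sqrt(2)*exp(3*I*pi/4)/2 on |0010>, -sqrt(2)*exp(3*I*pi/4)/2 on |0110>, and 0 on every other basis state.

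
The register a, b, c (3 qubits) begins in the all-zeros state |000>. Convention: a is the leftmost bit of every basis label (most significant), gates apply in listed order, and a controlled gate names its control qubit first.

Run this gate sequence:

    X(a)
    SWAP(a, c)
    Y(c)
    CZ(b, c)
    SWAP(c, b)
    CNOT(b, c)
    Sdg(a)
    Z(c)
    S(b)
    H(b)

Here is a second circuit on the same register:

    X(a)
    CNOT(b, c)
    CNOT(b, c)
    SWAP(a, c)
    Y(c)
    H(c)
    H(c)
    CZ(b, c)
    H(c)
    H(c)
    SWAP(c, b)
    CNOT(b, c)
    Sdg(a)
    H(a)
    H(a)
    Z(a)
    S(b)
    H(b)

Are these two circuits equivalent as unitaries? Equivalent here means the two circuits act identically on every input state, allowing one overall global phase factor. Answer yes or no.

No: there is an input state on which the two circuits produce genuinely different outputs (not merely differing by a phase).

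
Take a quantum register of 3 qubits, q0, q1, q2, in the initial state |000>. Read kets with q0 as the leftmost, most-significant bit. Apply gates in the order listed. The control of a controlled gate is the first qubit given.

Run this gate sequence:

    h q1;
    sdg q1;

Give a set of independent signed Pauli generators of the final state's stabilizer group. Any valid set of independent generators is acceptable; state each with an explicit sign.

The stabilizer group can be generated by -IYI, +ZII, +IIZ, among other valid generating sets.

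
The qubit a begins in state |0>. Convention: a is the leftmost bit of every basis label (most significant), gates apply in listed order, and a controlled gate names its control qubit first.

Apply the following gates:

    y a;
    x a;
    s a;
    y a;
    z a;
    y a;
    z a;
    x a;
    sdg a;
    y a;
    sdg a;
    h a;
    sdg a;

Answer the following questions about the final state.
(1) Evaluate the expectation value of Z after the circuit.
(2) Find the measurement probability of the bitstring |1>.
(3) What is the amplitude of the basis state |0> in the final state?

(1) The observable Z averages to 0.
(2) The probability of measuring |1> is 1/2.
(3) The amplitude on |0> is sqrt(2)*I/2.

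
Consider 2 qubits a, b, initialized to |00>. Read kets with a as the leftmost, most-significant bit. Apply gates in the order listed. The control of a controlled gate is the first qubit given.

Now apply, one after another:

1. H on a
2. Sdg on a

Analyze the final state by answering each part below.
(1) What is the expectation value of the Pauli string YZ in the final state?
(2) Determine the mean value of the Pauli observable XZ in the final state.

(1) The expectation value of YZ is -1.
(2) In the final state, XZ has expectation 0.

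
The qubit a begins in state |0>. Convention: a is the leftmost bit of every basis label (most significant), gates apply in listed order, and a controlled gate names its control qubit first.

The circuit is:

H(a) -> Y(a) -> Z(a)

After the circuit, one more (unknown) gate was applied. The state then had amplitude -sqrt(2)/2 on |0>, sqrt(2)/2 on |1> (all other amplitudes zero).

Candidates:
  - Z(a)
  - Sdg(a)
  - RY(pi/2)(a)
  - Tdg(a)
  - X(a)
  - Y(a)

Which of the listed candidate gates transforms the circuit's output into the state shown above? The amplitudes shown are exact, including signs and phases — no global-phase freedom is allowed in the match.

The applied gate was Y(a).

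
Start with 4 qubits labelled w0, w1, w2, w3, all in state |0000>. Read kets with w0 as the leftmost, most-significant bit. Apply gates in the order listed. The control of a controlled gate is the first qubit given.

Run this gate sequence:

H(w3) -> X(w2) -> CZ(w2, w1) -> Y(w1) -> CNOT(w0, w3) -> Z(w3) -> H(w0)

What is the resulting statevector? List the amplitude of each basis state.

The resulting statevector has amplitude I/2 on |0110>, -I/2 on |0111>, I/2 on |1110>, -I/2 on |1111>, and 0 on every other basis state.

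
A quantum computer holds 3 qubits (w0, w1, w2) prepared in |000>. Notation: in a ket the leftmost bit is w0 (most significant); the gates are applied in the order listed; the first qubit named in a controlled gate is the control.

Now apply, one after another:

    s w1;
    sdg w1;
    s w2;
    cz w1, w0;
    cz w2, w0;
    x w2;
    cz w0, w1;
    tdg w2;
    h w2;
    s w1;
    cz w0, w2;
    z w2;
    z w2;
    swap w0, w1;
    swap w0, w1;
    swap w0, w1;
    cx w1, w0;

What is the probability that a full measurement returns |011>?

A full measurement returns |011> with probability 0.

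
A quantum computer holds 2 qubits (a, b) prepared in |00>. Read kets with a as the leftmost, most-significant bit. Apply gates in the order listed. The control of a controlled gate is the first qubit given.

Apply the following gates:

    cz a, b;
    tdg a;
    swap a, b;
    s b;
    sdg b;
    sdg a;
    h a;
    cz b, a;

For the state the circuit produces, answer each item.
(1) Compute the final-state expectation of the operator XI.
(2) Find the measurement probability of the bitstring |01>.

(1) The observable XI averages to 1.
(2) Outcome |01> occurs with probability 0.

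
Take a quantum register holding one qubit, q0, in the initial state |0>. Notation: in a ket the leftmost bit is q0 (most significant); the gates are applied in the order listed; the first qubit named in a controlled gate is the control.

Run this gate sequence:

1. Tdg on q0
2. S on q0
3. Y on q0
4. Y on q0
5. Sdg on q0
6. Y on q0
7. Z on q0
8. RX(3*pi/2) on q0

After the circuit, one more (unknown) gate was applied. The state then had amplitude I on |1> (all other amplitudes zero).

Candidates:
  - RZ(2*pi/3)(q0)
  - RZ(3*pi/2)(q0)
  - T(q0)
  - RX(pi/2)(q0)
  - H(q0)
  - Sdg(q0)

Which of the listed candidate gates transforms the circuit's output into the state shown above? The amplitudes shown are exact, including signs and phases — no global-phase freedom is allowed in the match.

The unique candidate consistent with the amplitudes is RX(pi/2)(q0). Key observation: steps 2-5 multiply out to the identity, so the circuit reduces to the remaining gates.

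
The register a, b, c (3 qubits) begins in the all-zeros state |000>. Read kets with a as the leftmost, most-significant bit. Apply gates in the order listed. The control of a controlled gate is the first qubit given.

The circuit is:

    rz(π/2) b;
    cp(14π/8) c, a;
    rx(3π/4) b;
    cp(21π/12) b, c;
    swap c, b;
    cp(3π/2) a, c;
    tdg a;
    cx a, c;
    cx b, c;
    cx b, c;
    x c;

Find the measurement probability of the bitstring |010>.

Outcome |010> occurs with probability 0. Key observation: gates 9-10 undo each other exactly, leaving only the rest of the circuit to track.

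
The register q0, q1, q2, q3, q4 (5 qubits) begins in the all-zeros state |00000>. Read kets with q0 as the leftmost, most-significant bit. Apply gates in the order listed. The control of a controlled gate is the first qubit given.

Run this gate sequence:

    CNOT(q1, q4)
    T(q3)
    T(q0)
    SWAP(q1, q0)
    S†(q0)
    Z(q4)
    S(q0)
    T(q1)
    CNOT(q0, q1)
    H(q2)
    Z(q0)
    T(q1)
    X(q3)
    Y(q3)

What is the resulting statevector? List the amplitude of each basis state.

The final amplitudes are -sqrt(2)*I/2 on |00000>, -sqrt(2)*I/2 on |00100>, and 0 on every other basis state.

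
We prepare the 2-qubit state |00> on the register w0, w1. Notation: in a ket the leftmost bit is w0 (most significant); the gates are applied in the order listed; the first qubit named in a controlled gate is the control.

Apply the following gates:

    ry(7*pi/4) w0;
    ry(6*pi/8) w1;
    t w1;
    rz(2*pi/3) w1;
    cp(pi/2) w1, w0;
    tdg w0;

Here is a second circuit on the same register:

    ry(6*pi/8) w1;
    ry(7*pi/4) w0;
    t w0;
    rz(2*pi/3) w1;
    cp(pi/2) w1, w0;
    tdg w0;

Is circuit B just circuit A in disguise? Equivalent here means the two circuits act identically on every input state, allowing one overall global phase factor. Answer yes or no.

No — the two circuits implement different unitaries, even allowing a global phase.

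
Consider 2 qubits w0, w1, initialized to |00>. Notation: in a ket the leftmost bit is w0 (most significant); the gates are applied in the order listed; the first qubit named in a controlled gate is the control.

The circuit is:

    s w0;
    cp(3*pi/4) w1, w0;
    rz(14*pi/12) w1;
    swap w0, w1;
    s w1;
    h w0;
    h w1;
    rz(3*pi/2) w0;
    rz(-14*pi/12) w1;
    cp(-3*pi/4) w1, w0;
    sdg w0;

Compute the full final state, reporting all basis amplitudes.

After the circuit, the state carries amplitude -exp(I*pi/4)/2 on |00>, exp(I*pi/12)/2 on |01>, exp(I*pi/4)/2 on |10>, exp(I*pi/3)/2 on |11>.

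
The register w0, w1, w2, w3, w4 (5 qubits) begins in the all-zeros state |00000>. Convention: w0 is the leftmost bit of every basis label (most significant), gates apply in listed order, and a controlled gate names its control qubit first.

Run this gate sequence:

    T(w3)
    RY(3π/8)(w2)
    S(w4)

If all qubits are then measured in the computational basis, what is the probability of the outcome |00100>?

A full measurement returns |00100> with probability sin(3*pi/16)**2.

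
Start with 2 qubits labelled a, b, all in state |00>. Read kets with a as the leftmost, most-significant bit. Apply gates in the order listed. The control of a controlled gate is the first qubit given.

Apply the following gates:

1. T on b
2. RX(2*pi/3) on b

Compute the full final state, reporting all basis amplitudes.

After the circuit, the state carries amplitude 1/2 on |00>, -sqrt(3)*I/2 on |01>, 0 on |10>, 0 on |11>.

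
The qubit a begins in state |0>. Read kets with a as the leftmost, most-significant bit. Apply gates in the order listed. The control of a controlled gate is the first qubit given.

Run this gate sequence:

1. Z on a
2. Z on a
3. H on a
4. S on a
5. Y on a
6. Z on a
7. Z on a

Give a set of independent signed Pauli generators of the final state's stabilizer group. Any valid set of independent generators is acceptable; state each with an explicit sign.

The stabilizer group can be generated by +Y, among other valid generating sets.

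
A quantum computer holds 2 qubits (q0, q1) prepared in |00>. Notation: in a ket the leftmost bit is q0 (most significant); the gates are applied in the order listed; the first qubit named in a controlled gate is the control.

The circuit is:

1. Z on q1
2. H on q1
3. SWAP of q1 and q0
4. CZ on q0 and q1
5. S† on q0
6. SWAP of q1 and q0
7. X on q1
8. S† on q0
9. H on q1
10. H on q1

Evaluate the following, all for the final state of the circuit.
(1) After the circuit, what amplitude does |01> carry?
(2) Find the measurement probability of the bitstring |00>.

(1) The amplitude on |01> is sqrt(2)/2.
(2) A full measurement returns |00> with probability 1/2.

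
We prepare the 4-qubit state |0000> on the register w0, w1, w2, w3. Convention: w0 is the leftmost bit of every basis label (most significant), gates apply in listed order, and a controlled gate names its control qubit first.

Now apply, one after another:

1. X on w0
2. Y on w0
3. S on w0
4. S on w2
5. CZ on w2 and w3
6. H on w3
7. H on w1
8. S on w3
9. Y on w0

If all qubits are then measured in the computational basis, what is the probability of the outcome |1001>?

The probability of measuring |1001> is 1/4.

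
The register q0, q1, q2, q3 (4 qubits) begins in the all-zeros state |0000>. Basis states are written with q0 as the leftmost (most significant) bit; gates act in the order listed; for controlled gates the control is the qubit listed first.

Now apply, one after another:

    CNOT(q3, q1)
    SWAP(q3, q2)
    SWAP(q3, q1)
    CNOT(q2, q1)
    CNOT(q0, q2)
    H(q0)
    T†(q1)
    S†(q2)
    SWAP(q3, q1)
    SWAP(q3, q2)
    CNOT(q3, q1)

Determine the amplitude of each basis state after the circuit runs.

After the circuit, the state carries amplitude sqrt(2)/2 on |0000>, sqrt(2)/2 on |1000>, and 0 on every other basis state.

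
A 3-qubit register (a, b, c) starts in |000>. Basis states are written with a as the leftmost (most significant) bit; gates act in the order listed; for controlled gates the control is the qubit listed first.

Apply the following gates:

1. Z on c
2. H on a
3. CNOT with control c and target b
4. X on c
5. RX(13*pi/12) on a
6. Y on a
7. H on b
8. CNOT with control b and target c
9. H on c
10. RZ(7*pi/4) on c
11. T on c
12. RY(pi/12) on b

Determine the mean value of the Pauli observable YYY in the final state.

In the final state, YYY has expectation 0.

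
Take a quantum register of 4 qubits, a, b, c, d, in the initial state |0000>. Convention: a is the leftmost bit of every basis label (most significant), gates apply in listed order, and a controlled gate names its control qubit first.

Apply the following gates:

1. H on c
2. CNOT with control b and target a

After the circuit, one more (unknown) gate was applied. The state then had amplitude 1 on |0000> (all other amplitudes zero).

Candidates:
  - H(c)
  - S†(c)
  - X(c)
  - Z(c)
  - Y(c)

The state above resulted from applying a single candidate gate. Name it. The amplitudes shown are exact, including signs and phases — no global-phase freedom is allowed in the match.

It was H(c) that produced the state shown.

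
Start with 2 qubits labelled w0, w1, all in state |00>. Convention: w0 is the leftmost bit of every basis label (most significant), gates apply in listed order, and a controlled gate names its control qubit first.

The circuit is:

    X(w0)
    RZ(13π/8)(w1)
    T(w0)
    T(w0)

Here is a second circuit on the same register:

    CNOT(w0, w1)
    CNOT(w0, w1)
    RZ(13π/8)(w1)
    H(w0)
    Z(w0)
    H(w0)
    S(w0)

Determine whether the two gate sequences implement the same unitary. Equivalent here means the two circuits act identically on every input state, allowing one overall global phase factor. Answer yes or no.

Yes — the two circuits implement the same unitary up to a global phase.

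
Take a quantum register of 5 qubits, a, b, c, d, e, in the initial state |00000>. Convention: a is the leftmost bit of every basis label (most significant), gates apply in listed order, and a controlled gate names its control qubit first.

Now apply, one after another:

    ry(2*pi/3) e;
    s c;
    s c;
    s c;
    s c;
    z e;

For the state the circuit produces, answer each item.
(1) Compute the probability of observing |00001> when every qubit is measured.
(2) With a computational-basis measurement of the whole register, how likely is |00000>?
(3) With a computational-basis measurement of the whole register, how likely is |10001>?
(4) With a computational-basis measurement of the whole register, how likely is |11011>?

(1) Outcome |00001> occurs with probability 3/4. Key observation: the block from step 2 through step 5 cancels to the identity and can be dropped.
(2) The probability of measuring |00000> is 1/4.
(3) A full measurement returns |10001> with probability 0.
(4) A full measurement returns |11011> with probability 0.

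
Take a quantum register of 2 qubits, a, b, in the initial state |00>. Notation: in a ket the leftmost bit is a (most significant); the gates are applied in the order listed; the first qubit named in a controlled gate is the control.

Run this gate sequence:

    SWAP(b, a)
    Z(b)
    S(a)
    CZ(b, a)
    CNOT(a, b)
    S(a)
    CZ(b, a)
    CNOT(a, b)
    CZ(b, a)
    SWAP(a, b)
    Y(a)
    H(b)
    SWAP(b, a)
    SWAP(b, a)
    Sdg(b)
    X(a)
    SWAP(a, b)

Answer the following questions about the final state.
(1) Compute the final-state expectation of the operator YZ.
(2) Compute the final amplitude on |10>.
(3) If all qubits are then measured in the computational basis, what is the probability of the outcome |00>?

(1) The observable YZ averages to -1.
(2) The final state's coefficient on |10> equals sqrt(2)/2.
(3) Outcome |00> occurs with probability 1/2.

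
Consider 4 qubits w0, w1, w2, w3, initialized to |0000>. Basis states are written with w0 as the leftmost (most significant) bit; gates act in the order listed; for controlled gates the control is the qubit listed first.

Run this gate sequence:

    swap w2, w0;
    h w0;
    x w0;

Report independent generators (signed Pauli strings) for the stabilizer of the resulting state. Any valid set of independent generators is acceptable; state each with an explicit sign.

One valid set of independent stabilizer generators is +XIII, +IZII, +IIZI, +IIIZ (any independent generating set of the same group is equally correct).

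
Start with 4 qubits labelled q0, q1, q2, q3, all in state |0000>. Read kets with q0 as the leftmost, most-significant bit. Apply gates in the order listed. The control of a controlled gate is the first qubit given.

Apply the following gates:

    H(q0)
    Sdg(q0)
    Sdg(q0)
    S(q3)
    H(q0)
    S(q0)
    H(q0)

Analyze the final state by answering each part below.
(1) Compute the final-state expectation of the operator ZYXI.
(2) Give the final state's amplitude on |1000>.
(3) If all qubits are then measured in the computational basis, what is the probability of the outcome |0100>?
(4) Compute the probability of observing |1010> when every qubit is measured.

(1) The observable ZYXI averages to 0.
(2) The final state's coefficient on |1000> equals -sqrt(2)*I/2.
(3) A full measurement returns |0100> with probability 0.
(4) The probability of measuring |1010> is 0.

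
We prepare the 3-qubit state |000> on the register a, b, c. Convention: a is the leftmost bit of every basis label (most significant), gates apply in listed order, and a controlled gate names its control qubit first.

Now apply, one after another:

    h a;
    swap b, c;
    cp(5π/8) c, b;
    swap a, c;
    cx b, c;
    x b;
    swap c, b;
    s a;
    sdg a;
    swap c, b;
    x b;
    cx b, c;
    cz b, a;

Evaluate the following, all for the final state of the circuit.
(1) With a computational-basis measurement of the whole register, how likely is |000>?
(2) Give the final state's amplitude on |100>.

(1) The probability of measuring |000> is 1/2.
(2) The amplitude on |100> is 0.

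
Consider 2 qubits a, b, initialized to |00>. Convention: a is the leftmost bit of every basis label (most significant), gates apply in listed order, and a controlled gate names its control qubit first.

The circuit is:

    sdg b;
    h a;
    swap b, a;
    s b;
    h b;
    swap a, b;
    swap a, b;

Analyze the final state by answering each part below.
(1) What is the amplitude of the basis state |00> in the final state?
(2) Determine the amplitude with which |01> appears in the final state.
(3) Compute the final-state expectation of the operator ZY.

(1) |00> carries amplitude 1/2 + I/2 in the final state.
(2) |01> carries amplitude 1/2 - I/2 in the final state.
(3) In the final state, ZY has expectation -1.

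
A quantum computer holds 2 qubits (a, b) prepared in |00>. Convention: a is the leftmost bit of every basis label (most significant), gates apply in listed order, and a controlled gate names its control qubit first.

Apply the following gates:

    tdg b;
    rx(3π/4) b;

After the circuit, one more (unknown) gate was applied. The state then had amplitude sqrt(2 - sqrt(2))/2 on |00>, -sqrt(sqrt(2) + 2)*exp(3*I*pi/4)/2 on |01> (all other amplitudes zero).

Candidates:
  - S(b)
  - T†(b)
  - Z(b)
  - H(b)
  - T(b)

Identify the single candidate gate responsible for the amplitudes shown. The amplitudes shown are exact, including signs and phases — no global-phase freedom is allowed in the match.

It was T(b) that produced the state shown.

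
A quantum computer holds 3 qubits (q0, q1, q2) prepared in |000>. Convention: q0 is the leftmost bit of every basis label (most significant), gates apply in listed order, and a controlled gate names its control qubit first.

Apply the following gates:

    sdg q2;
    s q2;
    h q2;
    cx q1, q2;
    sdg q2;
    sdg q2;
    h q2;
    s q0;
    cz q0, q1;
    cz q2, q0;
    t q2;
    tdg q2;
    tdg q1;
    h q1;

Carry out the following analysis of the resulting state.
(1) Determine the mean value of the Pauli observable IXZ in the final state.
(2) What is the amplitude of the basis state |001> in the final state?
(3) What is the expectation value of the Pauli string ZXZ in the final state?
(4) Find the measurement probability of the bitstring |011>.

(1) In the final state, IXZ has expectation -1.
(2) The amplitude on |001> is sqrt(2)/2.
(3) The observable ZXZ averages to -1.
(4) The probability of measuring |011> is 1/2.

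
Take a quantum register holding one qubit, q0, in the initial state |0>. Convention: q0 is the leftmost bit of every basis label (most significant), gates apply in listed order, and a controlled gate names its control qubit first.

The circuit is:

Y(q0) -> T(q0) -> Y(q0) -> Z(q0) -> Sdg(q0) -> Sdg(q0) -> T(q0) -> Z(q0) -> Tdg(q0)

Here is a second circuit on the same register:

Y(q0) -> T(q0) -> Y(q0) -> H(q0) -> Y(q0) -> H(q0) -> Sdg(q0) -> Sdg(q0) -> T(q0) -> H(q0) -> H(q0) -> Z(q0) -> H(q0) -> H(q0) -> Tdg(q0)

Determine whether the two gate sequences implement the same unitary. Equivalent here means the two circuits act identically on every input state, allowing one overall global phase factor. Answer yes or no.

No: there is an input state on which the two circuits produce genuinely different outputs (not merely differing by a phase).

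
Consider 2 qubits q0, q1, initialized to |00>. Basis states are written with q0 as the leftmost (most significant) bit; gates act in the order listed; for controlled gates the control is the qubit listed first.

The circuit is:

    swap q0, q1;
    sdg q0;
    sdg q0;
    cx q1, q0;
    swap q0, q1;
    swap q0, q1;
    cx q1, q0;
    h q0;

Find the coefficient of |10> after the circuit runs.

The amplitude on |10> is sqrt(2)/2. Key observation: gates 4-7 undo each other exactly, leaving only the rest of the circuit to track.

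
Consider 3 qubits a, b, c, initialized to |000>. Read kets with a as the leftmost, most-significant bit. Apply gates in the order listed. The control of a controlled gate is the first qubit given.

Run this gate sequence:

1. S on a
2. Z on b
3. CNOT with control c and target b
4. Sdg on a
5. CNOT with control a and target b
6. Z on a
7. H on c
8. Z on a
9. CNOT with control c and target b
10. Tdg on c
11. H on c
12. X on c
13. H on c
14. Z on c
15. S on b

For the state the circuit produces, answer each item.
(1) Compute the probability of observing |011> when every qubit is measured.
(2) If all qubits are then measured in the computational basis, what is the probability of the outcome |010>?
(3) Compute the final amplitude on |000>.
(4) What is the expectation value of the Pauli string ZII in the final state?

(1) Outcome |011> occurs with probability 1/2.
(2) A full measurement returns |010> with probability 0.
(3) The final state's coefficient on |000> equals sqrt(2)/2.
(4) The expectation value of ZII is 1.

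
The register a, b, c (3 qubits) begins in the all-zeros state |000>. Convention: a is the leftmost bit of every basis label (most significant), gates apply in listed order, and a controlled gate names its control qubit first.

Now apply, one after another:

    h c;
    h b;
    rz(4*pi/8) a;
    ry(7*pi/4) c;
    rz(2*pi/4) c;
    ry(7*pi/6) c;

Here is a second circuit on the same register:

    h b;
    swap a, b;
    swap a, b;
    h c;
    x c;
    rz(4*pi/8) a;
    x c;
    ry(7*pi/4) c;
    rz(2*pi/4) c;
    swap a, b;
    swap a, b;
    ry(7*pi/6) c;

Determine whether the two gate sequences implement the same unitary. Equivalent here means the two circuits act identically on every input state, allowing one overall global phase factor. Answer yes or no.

Yes, they are equivalent — the unitaries differ by at most a global phase.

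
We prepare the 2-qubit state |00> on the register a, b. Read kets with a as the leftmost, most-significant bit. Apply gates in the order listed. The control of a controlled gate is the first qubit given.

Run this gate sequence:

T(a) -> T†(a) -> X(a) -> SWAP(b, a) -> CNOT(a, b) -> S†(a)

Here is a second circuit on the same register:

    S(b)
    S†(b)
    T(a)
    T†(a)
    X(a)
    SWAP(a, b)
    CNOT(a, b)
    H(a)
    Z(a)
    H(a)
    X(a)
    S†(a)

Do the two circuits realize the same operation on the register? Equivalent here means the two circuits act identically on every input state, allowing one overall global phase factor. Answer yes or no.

Yes — the two circuits implement the same unitary up to a global phase.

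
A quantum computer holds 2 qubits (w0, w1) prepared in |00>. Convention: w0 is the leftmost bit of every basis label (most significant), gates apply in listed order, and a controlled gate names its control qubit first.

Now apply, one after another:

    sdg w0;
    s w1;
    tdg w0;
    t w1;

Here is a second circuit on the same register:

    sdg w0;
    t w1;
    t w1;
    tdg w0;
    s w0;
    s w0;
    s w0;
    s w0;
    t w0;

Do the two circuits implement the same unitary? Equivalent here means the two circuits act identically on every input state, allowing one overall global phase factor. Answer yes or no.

No, they are not equivalent — no single phase factor reconciles the two unitaries.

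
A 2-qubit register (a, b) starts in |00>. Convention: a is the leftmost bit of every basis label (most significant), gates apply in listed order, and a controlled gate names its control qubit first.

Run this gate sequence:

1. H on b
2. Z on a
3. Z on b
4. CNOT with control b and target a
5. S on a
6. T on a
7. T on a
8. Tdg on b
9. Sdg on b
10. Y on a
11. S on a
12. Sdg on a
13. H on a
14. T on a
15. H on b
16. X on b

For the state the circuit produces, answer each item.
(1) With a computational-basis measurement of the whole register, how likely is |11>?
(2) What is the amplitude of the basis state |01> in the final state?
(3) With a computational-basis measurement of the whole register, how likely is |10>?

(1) The probability of measuring |11> is 1/4 - sqrt(2)/8.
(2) The final state's coefficient on |01> equals sqrt(2)*(exp(3*I*pi/4) + I)/4.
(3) A full measurement returns |10> with probability sqrt(2)/8 + 1/4.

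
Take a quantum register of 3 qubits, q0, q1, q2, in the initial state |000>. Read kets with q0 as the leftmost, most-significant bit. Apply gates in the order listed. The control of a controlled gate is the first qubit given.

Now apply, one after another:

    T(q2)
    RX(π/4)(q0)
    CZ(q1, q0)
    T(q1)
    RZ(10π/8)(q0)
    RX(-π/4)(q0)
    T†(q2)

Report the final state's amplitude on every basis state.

The resulting statevector has amplitude (-2 - sqrt(2) - (-2 + sqrt(2))*exp(I*pi/4))*exp(3*I*pi/8)/4 on |000>, sqrt(2)*(1 - exp(3*I*pi/4))*exp(I*pi/8)/4 on |100>, and 0 on every other basis state.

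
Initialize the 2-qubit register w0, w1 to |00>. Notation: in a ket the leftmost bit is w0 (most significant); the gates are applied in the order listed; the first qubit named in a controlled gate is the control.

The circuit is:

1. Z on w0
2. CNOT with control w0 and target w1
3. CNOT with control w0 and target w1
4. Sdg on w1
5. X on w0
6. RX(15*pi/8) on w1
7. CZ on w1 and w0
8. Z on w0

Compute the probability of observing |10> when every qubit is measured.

The probability of measuring |10> is cos(pi/16)**2.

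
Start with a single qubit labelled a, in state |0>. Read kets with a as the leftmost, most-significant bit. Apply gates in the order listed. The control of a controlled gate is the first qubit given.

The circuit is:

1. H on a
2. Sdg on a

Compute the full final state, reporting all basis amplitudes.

The resulting statevector has amplitude sqrt(2)/2 on |0>, -sqrt(2)*I/2 on |1>.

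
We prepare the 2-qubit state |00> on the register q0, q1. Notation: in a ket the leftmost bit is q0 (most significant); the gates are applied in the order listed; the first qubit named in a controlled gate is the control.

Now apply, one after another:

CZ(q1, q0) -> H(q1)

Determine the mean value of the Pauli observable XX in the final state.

The observable XX averages to 0.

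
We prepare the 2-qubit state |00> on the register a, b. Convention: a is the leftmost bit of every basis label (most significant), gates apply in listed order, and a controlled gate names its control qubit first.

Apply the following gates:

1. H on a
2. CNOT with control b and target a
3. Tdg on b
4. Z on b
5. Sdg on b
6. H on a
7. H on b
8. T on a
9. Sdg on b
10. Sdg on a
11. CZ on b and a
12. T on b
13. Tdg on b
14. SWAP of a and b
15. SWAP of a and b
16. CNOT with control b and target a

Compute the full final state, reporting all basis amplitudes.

The resulting statevector has amplitude sqrt(2)/2 on |00>, 0 on |01>, 0 on |10>, -sqrt(2)*I/2 on |11>. Key observation: gates 14-15 undo each other exactly, leaving only the rest of the circuit to track.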